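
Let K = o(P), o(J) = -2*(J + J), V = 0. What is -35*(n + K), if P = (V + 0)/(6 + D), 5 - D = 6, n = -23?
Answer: 805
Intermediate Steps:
D = -1 (D = 5 - 1*6 = 5 - 6 = -1)
P = 0 (P = (0 + 0)/(6 - 1) = 0/5 = 0*(1/5) = 0)
o(J) = -4*J
K = 0 (K = -4*0 = 0)
-35*(n + K) = -35*(-23 + 0) = -35*(-23) = 805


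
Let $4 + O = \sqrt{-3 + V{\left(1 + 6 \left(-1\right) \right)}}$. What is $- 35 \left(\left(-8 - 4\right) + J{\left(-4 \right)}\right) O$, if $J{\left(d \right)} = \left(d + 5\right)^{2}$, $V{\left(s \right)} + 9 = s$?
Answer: $-1540 + 385 i \sqrt{17} \approx -1540.0 + 1587.4 i$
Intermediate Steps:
$V{\left(s \right)} = -9 + s$
$O = -4 + i \sqrt{17}$ ($O = -4 + \sqrt{-3 + \left(-9 + \left(1 + 6 \left(-1\right)\right)\right)} = -4 + \sqrt{-3 + \left(-9 + \left(1 - 6\right)\right)} = -4 + \sqrt{-3 - 14} = -4 + \sqrt{-17} = -4 + i \sqrt{17} \approx -4.0 + 4.1231 i$)
$J{\left(d \right)} = \left(5 + d\right)^{2}$
$- 35 \left(\left(-8 - 4\right) + J{\left(-4 \right)}\right) O = - 35 \left(\left(-8 - 4\right) + \left(5 - 4\right)^{2}\right) \left(-4 + i \sqrt{17}\right) = - 35 \left(\left(-8 - 4\right) + 1^{2}\right) \left(-4 + i \sqrt{17}\right) = - 35 \left(-12 + 1\right) \left(-4 + i \sqrt{17}\right) = \left(-35\right) \left(-11\right) \left(-4 + i \sqrt{17}\right) = 385 \left(-4 + i \sqrt{17}\right) = -1540 + 385 i \sqrt{17}$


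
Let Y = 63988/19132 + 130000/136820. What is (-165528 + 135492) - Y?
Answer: -982933553085/32720503 ≈ -30040.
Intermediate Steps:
Y = 140524977/32720503 (Y = 63988*(1/19132) + 130000*(1/136820) = 15997/4783 + 6500/6841 = 140524977/32720503 ≈ 4.2947)
(-165528 + 135492) - Y = (-165528 + 135492) - 1*140524977/32720503 = -30036 - 140524977/32720503 = -982933553085/32720503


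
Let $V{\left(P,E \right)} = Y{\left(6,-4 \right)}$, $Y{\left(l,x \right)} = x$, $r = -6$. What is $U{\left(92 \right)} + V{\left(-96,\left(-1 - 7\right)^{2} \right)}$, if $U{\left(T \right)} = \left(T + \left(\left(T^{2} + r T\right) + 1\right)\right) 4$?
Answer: $32016$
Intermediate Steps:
$V{\left(P,E \right)} = -4$
$U{\left(T \right)} = 4 - 20 T + 4 T^{2}$ ($U{\left(T \right)} = \left(T + \left(\left(T^{2} - 6 T\right) + 1\right)\right) 4 = \left(T + \left(1 + T^{2} - 6 T\right)\right) 4 = \left(1 + T^{2} - 5 T\right) 4 = 4 - 20 T + 4 T^{2}$)
$U{\left(92 \right)} + V{\left(-96,\left(-1 - 7\right)^{2} \right)} = \left(4 - 1840 + 4 \cdot 92^{2}\right) - 4 = \left(4 - 1840 + 4 \cdot 8464\right) - 4 = \left(4 - 1840 + 33856\right) - 4 = 32020 - 4 = 32016$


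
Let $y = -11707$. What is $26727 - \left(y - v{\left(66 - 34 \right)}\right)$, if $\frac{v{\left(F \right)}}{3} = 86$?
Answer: $38692$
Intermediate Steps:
$v{\left(F \right)} = 258$ ($v{\left(F \right)} = 3 \cdot 86 = 258$)
$26727 - \left(y - v{\left(66 - 34 \right)}\right) = 26727 - \left(-11707 - 258\right) = 26727 - -11965 = 26727 + 11965 = 38692$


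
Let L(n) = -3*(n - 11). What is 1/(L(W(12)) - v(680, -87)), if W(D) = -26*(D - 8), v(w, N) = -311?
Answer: 1/656 ≈ 0.0015244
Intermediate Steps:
W(D) = 208 - 26*D (W(D) = -26*(-8 + D) = 208 - 26*D)
L(n) = 33 - 3*n (L(n) = -3*(-11 + n) = 33 - 3*n)
1/(L(W(12)) - v(680, -87)) = 1/((33 - 3*(208 - 26*12)) - 1*(-311)) = 1/((33 - 3*(208 - 312)) + 311) = 1/((33 - 3*(-104)) + 311) = 1/((33 + 312) + 311) = 1/(345 + 311) = 1/656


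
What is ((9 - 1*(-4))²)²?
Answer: 28561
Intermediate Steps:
((9 - 1*(-4))²)² = ((9 + 4)²)² = (13²)² = 169² = 28561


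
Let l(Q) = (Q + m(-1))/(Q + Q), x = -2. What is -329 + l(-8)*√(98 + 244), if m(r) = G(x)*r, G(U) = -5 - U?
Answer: -329 + 15*√38/16 ≈ -323.22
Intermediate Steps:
m(r) = -3*r (m(r) = (-5 - 1*(-2))*r = (-5 + 2)*r = -3*r)
l(Q) = (3 + Q)/(2*Q) (l(Q) = (Q - 3*(-1))/(Q + Q) = (Q + 3)/((2*Q)) = (3 + Q)*(1/(2*Q)) = (3 + Q)/(2*Q))
-329 + l(-8)*√(98 + 244) = -329 + ((½)*(3 - 8)/(-8))*√(98 + 244) = -329 + ((½)*(-⅛)*(-5))*√342 = -329 + 5*(3*√38)/16 = -329 + 15*√38/16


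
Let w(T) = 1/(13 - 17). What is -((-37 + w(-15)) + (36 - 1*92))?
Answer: 373/4 ≈ 93.250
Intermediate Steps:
w(T) = -1/4 (w(T) = 1/(-4) = -1/4)
-((-37 + w(-15)) + (36 - 1*92)) = -((-37 - 1/4) + (36 - 1*92)) = -(-149/4 + (36 - 92)) = -(-149/4 - 56) = -1*(-373/4) = 373/4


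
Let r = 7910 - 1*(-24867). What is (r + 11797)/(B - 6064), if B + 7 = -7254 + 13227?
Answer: -22287/49 ≈ -454.84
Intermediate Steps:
B = 5966 (B = -7 + (-7254 + 13227) = -7 + 5973 = 5966)
r = 32777 (r = 7910 + 24867 = 32777)
(r + 11797)/(B - 6064) = (32777 + 11797)/(5966 - 6064) = 44574/(-98) = 44574*(-1/98) = -22287/49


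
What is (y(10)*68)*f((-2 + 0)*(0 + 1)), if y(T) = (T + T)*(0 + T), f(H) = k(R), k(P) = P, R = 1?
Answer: 13600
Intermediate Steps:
f(H) = 1
y(T) = 2*T**2 (y(T) = (2*T)*T = 2*T**2)
(y(10)*68)*f((-2 + 0)*(0 + 1)) = ((2*10**2)*68)*1 = ((2*100)*68)*1 = (200*68)*1 = 13600*1 = 13600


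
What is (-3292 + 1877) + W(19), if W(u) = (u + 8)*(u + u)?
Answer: -389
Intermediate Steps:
W(u) = 2*u*(8 + u) (W(u) = (8 + u)*(2*u) = 2*u*(8 + u))
(-3292 + 1877) + W(19) = (-3292 + 1877) + 2*19*(8 + 19) = -1415 + 2*19*27 = -1415 + 1026 = -389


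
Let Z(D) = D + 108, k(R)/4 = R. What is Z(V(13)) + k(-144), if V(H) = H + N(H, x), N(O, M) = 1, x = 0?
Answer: -454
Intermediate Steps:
k(R) = 4*R
V(H) = 1 + H (V(H) = H + 1 = 1 + H)
Z(D) = 108 + D
Z(V(13)) + k(-144) = (108 + (1 + 13)) + 4*(-144) = (108 + 14) - 576 = 122 - 576 = -454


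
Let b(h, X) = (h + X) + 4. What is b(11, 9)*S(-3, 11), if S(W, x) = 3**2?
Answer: 216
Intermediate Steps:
S(W, x) = 9
b(h, X) = 4 + X + h (b(h, X) = (X + h) + 4 = 4 + X + h)
b(11, 9)*S(-3, 11) = (4 + 9 + 11)*9 = 24*9 = 216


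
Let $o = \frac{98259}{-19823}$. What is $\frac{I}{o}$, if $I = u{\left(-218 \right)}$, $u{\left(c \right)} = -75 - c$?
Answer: $- \frac{2834689}{98259} \approx -28.849$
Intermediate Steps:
$o = - \frac{98259}{19823}$ ($o = 98259 \left(- \frac{1}{19823}\right) = - \frac{98259}{19823} \approx -4.9568$)
$I = 143$ ($I = -75 - -218 = -75 + 218 = 143$)
$\frac{I}{o} = \frac{143}{- \frac{98259}{19823}} = 143 \left(- \frac{19823}{98259}\right) = - \frac{2834689}{98259}$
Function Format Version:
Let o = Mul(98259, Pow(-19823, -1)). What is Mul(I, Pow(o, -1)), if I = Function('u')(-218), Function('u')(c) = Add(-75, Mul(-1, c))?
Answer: Rational(-2834689, 98259) ≈ -28.849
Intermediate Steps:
o = Rational(-98259, 19823) (o = Mul(98259, Rational(-1, 19823)) = Rational(-98259, 19823) ≈ -4.9568)
I = 143 (I = Add(-75, Mul(-1, -218)) = Add(-75, 218) = 143)
Mul(I, Pow(o, -1)) = Mul(143, Pow(Rational(-98259, 19823), -1)) = Mul(143, Rational(-19823, 98259)) = Rational(-2834689, 98259)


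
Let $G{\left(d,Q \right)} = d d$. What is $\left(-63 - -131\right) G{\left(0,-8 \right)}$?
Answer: $0$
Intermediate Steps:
$G{\left(d,Q \right)} = d^{2}$
$\left(-63 - -131\right) G{\left(0,-8 \right)} = \left(-63 - -131\right) 0^{2} = \left(-63 + 131\right) 0 = 68 \cdot 0 = 0$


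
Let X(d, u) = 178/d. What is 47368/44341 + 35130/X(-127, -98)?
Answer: -98909691703/3946349 ≈ -25064.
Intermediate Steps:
47368/44341 + 35130/X(-127, -98) = 47368/44341 + 35130/((178/(-127))) = 47368*(1/44341) + 35130/((178*(-1/127))) = 47368/44341 + 35130/(-178/127) = 47368/44341 + 35130*(-127/178) = 47368/44341 - 2230755/89 = -98909691703/3946349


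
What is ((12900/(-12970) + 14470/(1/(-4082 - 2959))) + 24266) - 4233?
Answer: -132116619679/1297 ≈ -1.0186e+8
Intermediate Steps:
((12900/(-12970) + 14470/(1/(-4082 - 2959))) + 24266) - 4233 = ((12900*(-1/12970) + 14470/(1/(-7041))) + 24266) - 4233 = ((-1290/1297 + 14470/(-1/7041)) + 24266) - 4233 = ((-1290/1297 + 14470*(-7041)) + 24266) - 4233 = ((-1290/1297 - 101883270) + 24266) - 4233 = (-132142602480/1297 + 24266) - 4233 = -132111129478/1297 - 4233 = -132116619679/1297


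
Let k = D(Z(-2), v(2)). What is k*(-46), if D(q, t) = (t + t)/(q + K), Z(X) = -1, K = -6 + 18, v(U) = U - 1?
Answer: -92/11 ≈ -8.3636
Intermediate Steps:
v(U) = -1 + U
K = 12
D(q, t) = 2*t/(12 + q) (D(q, t) = (t + t)/(q + 12) = (2*t)/(12 + q) = 2*t/(12 + q))
k = 2/11 (k = 2*(-1 + 2)/(12 - 1) = 2*1/11 = 2*1*(1/11) = 2/11 ≈ 0.18182)
k*(-46) = (2/11)*(-46) = -92/11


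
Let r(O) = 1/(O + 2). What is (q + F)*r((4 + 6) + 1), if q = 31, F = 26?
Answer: 57/13 ≈ 4.3846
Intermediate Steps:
r(O) = 1/(2 + O)
(q + F)*r((4 + 6) + 1) = (31 + 26)/(2 + ((4 + 6) + 1)) = 57/(2 + (10 + 1)) = 57/(2 + 11) = 57/13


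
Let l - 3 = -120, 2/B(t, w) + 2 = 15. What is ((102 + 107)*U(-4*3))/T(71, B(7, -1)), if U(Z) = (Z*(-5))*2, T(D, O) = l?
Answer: -8360/39 ≈ -214.36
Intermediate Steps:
B(t, w) = 2/13 (B(t, w) = 2/(-2 + 15) = 2/13)
l = -117 (l = 3 - 120 = -117)
T(D, O) = -117
U(Z) = -10*Z (U(Z) = -5*Z*2 = -10*Z)
((102 + 107)*U(-4*3))/T(71, B(7, -1)) = ((102 + 107)*(-(-40)*3))/(-117) = (209*(-10*(-12)))*(-1/117) = (209*120)*(-1/117) = 25080*(-1/117) = -8360/39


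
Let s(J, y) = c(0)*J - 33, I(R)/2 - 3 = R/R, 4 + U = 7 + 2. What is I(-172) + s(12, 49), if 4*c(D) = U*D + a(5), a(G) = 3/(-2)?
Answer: -59/2 ≈ -29.500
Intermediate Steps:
U = 5 (U = -4 + (7 + 2) = -4 + 9 = 5)
a(G) = -3/2 (a(G) = 3*(-1/2) = -3/2)
c(D) = -3/8 + 5*D/4 (c(D) = (5*D - 3/2)/4 = (-3/2 + 5*D)/4 = -3/8 + 5*D/4)
I(R) = 8 (I(R) = 6 + 2*(R/R) = 6 + 2*1 = 6 + 2 = 8)
s(J, y) = -33 - 3*J/8 (s(J, y) = (-3/8 + (5/4)*0)*J - 33 = (-3/8 + 0)*J - 33 = -3*J/8 - 33 = -33 - 3*J/8)
I(-172) + s(12, 49) = 8 + (-33 - 3/8*12) = 8 + (-33 - 9/2) = 8 - 75/2 = -59/2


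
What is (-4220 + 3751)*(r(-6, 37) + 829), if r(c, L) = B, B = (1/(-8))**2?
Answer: -24883733/64 ≈ -3.8881e+5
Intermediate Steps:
B = 1/64 (B = (-1/8)**2 = 1/64 ≈ 0.015625)
r(c, L) = 1/64
(-4220 + 3751)*(r(-6, 37) + 829) = (-4220 + 3751)*(1/64 + 829) = -469*53057/64 = -24883733/64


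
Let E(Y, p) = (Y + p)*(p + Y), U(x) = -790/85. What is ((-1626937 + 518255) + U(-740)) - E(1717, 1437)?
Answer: -187958924/17 ≈ -1.1056e+7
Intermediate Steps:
U(x) = -158/17 (U(x) = -790*1/85 = -158/17)
E(Y, p) = (Y + p)² (E(Y, p) = (Y + p)*(Y + p) = (Y + p)²)
((-1626937 + 518255) + U(-740)) - E(1717, 1437) = ((-1626937 + 518255) - 158/17) - (1717 + 1437)² = (-1108682 - 158/17) - 1*3154² = -18847752/17 - 1*9947716 = -18847752/17 - 9947716 = -187958924/17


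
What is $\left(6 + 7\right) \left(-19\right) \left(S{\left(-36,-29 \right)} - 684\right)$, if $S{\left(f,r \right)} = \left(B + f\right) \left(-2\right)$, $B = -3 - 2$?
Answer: $148694$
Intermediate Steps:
$B = -5$ ($B = -3 - 2 = -5$)
$S{\left(f,r \right)} = 10 - 2 f$ ($S{\left(f,r \right)} = \left(-5 + f\right) \left(-2\right) = 10 - 2 f$)
$\left(6 + 7\right) \left(-19\right) \left(S{\left(-36,-29 \right)} - 684\right) = \left(6 + 7\right) \left(-19\right) \left(\left(10 - -72\right) - 684\right) = 13 \left(-19\right) \left(\left(10 + 72\right) - 684\right) = - 247 \left(82 - 684\right) = \left(-247\right) \left(-602\right) = 148694$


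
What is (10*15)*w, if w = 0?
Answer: 0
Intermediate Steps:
(10*15)*w = (10*15)*0 = 150*0 = 0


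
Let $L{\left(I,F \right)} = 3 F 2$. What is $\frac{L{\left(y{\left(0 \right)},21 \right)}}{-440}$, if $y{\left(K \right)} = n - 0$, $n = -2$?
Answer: $- \frac{63}{220} \approx -0.28636$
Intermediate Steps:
$y{\left(K \right)} = -2$ ($y{\left(K \right)} = -2 - 0 = -2 + 0 = -2$)
$L{\left(I,F \right)} = 6 F$
$\frac{L{\left(y{\left(0 \right)},21 \right)}}{-440} = \frac{6 \cdot 21}{-440} = 126 \left(- \frac{1}{440}\right) = - \frac{63}{220}$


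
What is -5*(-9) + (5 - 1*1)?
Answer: 49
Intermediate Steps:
-5*(-9) + (5 - 1*1) = 45 + (5 - 1) = 45 + 4 = 49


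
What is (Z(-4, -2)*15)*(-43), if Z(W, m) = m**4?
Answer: -10320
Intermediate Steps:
(Z(-4, -2)*15)*(-43) = ((-2)**4*15)*(-43) = (16*15)*(-43) = 240*(-43) = -10320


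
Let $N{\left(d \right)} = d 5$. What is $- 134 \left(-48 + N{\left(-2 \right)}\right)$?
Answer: $7772$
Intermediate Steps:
$N{\left(d \right)} = 5 d$
$- 134 \left(-48 + N{\left(-2 \right)}\right) = - 134 \left(-48 + 5 \left(-2\right)\right) = - 134 \left(-48 - 10\right) = \left(-134\right) \left(-58\right) = 7772$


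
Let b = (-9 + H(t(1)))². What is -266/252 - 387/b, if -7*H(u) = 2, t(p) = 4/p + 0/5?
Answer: -421609/76050 ≈ -5.5438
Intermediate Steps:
t(p) = 4/p (t(p) = 4/p + 0*(⅕) = 4/p + 0 = 4/p)
H(u) = -2/7 (H(u) = -⅐*2 = -2/7)
b = 4225/49 (b = (-9 - 2/7)² = (-65/7)² = 4225/49 ≈ 86.224)
-266/252 - 387/b = -266/252 - 387/4225/49 = -266*1/252 - 387*49/4225 = -19/18 - 18963/4225 = -421609/76050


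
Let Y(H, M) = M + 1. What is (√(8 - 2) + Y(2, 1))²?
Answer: (2 + √6)² ≈ 19.798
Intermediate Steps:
Y(H, M) = 1 + M
(√(8 - 2) + Y(2, 1))² = (√(8 - 2) + (1 + 1))² = (√6 + 2)² = (2 + √6)²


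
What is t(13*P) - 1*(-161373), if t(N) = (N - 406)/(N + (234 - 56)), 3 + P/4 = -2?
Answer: 6616626/41 ≈ 1.6138e+5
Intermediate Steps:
P = -20 (P = -12 + 4*(-2) = -12 - 8 = -20)
t(N) = (-406 + N)/(178 + N) (t(N) = (-406 + N)/(N + 178) = (-406 + N)/(178 + N))
t(13*P) - 1*(-161373) = (-406 + 13*(-20))/(178 + 13*(-20)) - 1*(-161373) = (-406 - 260)/(178 - 260) + 161373 = -666/(-82) + 161373 = -1/82*(-666) + 161373 = 333/41 + 161373 = 6616626/41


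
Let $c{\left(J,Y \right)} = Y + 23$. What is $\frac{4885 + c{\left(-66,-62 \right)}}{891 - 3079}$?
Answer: $- \frac{2423}{1094} \approx -2.2148$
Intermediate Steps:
$c{\left(J,Y \right)} = 23 + Y$
$\frac{4885 + c{\left(-66,-62 \right)}}{891 - 3079} = \frac{4885 + \left(23 - 62\right)}{891 - 3079} = \frac{4885 - 39}{-2188} = 4846 \left(- \frac{1}{2188}\right) = - \frac{2423}{1094}$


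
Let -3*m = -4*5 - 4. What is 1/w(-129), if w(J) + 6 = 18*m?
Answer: 1/138 ≈ 0.0072464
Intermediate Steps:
m = 8 (m = -(-4*5 - 4)/3 = -(-20 - 4)/3 = -⅓*(-24) = 8)
w(J) = 138 (w(J) = -6 + 18*8 = -6 + 144 = 138)
1/w(-129) = 1/138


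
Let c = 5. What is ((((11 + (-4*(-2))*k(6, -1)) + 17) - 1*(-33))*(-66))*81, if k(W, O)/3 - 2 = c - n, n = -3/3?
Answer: -1352538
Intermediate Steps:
n = -1 (n = -3*1/3 = -1)
k(W, O) = 24 (k(W, O) = 6 + 3*(5 - 1*(-1)) = 6 + 3*(5 + 1) = 6 + 3*6 = 6 + 18 = 24)
((((11 + (-4*(-2))*k(6, -1)) + 17) - 1*(-33))*(-66))*81 = ((((11 - 4*(-2)*24) + 17) - 1*(-33))*(-66))*81 = ((((11 + 8*24) + 17) + 33)*(-66))*81 = ((((11 + 192) + 17) + 33)*(-66))*81 = (((203 + 17) + 33)*(-66))*81 = ((220 + 33)*(-66))*81 = (253*(-66))*81 = -16698*81 = -1352538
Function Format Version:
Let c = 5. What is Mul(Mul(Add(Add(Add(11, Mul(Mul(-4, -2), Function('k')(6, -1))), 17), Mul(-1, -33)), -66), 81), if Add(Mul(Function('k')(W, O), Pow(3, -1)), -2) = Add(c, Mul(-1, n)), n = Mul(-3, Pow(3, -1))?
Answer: -1352538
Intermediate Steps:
n = -1 (n = Mul(-3, Rational(1, 3)) = -1)
Function('k')(W, O) = 24 (Function('k')(W, O) = Add(6, Mul(3, Add(5, Mul(-1, -1)))) = Add(6, Mul(3, Add(5, 1))) = Add(6, Mul(3, 6)) = Add(6, 18) = 24)
Mul(Mul(Add(Add(Add(11, Mul(Mul(-4, -2), Function('k')(6, -1))), 17), Mul(-1, -33)), -66), 81) = Mul(Mul(Add(Add(Add(11, Mul(Mul(-4, -2), 24)), 17), Mul(-1, -33)), -66), 81) = Mul(Mul(Add(Add(Add(11, Mul(8, 24)), 17), 33), -66), 81) = Mul(Mul(Add(Add(Add(11, 192), 17), 33), -66), 81) = Mul(Mul(Add(Add(203, 17), 33), -66), 81) = Mul(Mul(Add(220, 33), -66), 81) = Mul(Mul(253, -66), 81) = Mul(-16698, 81) = -1352538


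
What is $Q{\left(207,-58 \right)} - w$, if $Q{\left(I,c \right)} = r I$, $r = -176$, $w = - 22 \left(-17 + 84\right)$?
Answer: $-34958$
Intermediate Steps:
$w = -1474$ ($w = \left(-22\right) 67 = -1474$)
$Q{\left(I,c \right)} = - 176 I$
$Q{\left(207,-58 \right)} - w = \left(-176\right) 207 - -1474 = -36432 + 1474 = -34958$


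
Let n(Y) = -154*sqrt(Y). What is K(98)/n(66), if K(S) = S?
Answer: -7*sqrt(66)/726 ≈ -0.078331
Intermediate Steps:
K(98)/n(66) = 98/((-154*sqrt(66))) = 98*(-sqrt(66)/10164) = -7*sqrt(66)/726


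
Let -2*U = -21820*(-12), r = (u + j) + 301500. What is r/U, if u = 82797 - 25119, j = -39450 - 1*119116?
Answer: -50153/32730 ≈ -1.5323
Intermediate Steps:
j = -158566 (j = -39450 - 119116 = -158566)
u = 57678
r = 200612 (r = (57678 - 158566) + 301500 = -100888 + 301500 = 200612)
U = -130920 (U = -(-10910)*(-12) = -½*261840 = -130920)
r/U = 200612/(-130920) = 200612*(-1/130920) = -50153/32730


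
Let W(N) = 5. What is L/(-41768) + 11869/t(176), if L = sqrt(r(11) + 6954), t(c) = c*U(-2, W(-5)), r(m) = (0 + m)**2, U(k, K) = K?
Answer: 1079/80 - 5*sqrt(283)/41768 ≈ 13.485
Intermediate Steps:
r(m) = m**2
t(c) = 5*c (t(c) = c*5 = 5*c)
L = 5*sqrt(283) (L = sqrt(11**2 + 6954) = sqrt(121 + 6954) = sqrt(7075) = 5*sqrt(283) ≈ 84.113)
L/(-41768) + 11869/t(176) = (5*sqrt(283))/(-41768) + 11869/((5*176)) = (5*sqrt(283))*(-1/41768) + 11869/880 = -5*sqrt(283)/41768 + 11869*(1/880) = -5*sqrt(283)/41768 + 1079/80 = 1079/80 - 5*sqrt(283)/41768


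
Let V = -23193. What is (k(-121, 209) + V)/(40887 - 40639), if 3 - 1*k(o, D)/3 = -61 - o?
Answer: -5841/62 ≈ -94.210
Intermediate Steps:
k(o, D) = 192 + 3*o (k(o, D) = 9 - 3*(-61 - o) = 9 + (183 + 3*o) = 192 + 3*o)
(k(-121, 209) + V)/(40887 - 40639) = ((192 + 3*(-121)) - 23193)/(40887 - 40639) = ((192 - 363) - 23193)/248 = (-171 - 23193)*(1/248) = -23364*1/248 = -5841/62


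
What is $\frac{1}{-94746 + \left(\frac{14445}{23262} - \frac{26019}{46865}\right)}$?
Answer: $- \frac{51913030}{4918548525573} \approx -1.0555 \cdot 10^{-5}$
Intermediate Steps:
$\frac{1}{-94746 + \left(\frac{14445}{23262} - \frac{26019}{46865}\right)} = \frac{1}{-94746 + \left(14445 \cdot \frac{1}{23262} - \frac{3717}{6695}\right)} = \frac{1}{-94746 + \left(\frac{4815}{7754} - \frac{3717}{6695}\right)} = \frac{1}{-94746 + \frac{3414807}{51913030}} = \frac{1}{- \frac{4918548525573}{51913030}} = - \frac{51913030}{4918548525573}$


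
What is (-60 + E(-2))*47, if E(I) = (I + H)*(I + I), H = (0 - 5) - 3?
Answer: -940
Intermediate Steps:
H = -8 (H = -5 - 3 = -8)
E(I) = 2*I*(-8 + I) (E(I) = (I - 8)*(I + I) = (-8 + I)*(2*I) = 2*I*(-8 + I))
(-60 + E(-2))*47 = (-60 + 2*(-2)*(-8 - 2))*47 = (-60 + 2*(-2)*(-10))*47 = (-60 + 40)*47 = -20*47 = -940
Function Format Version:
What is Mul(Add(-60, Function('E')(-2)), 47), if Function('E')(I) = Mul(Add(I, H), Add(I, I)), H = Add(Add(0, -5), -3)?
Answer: -940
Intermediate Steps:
H = -8 (H = Add(-5, -3) = -8)
Function('E')(I) = Mul(2, I, Add(-8, I)) (Function('E')(I) = Mul(Add(I, -8), Add(I, I)) = Mul(Add(-8, I), Mul(2, I)) = Mul(2, I, Add(-8, I)))
Mul(Add(-60, Function('E')(-2)), 47) = Mul(Add(-60, Mul(2, -2, Add(-8, -2))), 47) = Mul(Add(-60, Mul(2, -2, -10)), 47) = Mul(Add(-60, 40), 47) = Mul(-20, 47) = -940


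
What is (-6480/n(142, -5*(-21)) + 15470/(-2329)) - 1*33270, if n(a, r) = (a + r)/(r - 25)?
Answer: -1197069100/33839 ≈ -35375.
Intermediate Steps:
n(a, r) = (a + r)/(-25 + r)
(-6480/n(142, -5*(-21)) + 15470/(-2329)) - 1*33270 = (-6480*(-25 - 5*(-21))/(142 - 5*(-21)) + 15470/(-2329)) - 1*33270 = (-6480*(-25 + 105)/(142 + 105) + 15470*(-1/2329)) - 33270 = (-6480/(247/80) - 910/137) - 33270 = (-6480/((1/80)*247) - 910/137) - 33270 = (-6480/247/80 - 910/137) - 33270 = (-6480*80/247 - 910/137) - 33270 = (-518400/247 - 910/137) - 33270 = -71245570/33839 - 33270 = -1197069100/33839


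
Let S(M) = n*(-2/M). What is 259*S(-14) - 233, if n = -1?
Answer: -270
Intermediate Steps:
S(M) = 2/M (S(M) = -(-2)/M = 2/M)
259*S(-14) - 233 = 259*(2/(-14)) - 233 = 259*(2*(-1/14)) - 233 = 259*(-⅐) - 233 = -37 - 233 = -270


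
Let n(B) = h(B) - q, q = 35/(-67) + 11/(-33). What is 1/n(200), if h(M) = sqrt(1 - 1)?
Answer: 201/172 ≈ 1.1686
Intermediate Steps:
h(M) = 0 (h(M) = sqrt(0) = 0)
q = -172/201 (q = 35*(-1/67) + 11*(-1/33) = -35/67 - 1/3 = -172/201 ≈ -0.85572)
n(B) = 172/201 (n(B) = 0 - 1*(-172/201) = 0 + 172/201 = 172/201)
1/n(200) = 1/(172/201) = 201/172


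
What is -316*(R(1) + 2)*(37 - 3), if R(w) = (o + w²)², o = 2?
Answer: -118184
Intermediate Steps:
R(w) = (2 + w²)²
-316*(R(1) + 2)*(37 - 3) = -316*((2 + 1²)² + 2)*(37 - 3) = -316*((2 + 1)² + 2)*34 = -316*(3² + 2)*34 = -316*(9 + 2)*34 = -3476*34 = -316*374 = -118184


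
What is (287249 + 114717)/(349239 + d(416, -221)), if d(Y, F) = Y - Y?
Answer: 401966/349239 ≈ 1.1510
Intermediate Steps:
d(Y, F) = 0
(287249 + 114717)/(349239 + d(416, -221)) = (287249 + 114717)/(349239 + 0) = 401966/349239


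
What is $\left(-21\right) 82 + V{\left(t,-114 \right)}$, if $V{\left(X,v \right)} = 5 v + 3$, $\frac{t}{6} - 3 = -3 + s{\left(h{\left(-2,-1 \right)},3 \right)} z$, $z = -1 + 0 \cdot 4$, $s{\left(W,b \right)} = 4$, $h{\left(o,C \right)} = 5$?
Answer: $-2289$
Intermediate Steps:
$z = -1$ ($z = -1 + 0 = -1$)
$t = -24$ ($t = 18 + 6 \left(-3 + 4 \left(-1\right)\right) = 18 + 6 \left(-3 - 4\right) = 18 + 6 \left(-7\right) = 18 - 42 = -24$)
$V{\left(X,v \right)} = 3 + 5 v$
$\left(-21\right) 82 + V{\left(t,-114 \right)} = \left(-21\right) 82 + \left(3 + 5 \left(-114\right)\right) = -1722 + \left(3 - 570\right) = -1722 - 567 = -2289$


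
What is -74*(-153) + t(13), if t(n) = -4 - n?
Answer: 11305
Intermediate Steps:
-74*(-153) + t(13) = -74*(-153) + (-4 - 1*13) = 11322 + (-4 - 13) = 11322 - 17 = 11305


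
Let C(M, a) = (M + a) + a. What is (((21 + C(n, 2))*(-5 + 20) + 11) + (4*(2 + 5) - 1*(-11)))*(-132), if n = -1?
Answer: -54120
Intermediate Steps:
C(M, a) = M + 2*a
(((21 + C(n, 2))*(-5 + 20) + 11) + (4*(2 + 5) - 1*(-11)))*(-132) = (((21 + (-1 + 2*2))*(-5 + 20) + 11) + (4*(2 + 5) - 1*(-11)))*(-132) = (((21 + (-1 + 4))*15 + 11) + (4*7 + 11))*(-132) = (((21 + 3)*15 + 11) + (28 + 11))*(-132) = ((24*15 + 11) + 39)*(-132) = ((360 + 11) + 39)*(-132) = (371 + 39)*(-132) = 410*(-132) = -54120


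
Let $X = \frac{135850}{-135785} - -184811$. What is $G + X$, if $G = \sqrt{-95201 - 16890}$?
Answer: $\frac{386068089}{2089} + i \sqrt{112091} \approx 1.8481 \cdot 10^{5} + 334.8 i$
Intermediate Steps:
$X = \frac{386068089}{2089}$ ($X = 135850 \left(- \frac{1}{135785}\right) + 184811 = - \frac{2090}{2089} + 184811 = \frac{386068089}{2089} \approx 1.8481 \cdot 10^{5}$)
$G = i \sqrt{112091}$ ($G = \sqrt{-112091} = i \sqrt{112091} \approx 334.8 i$)
$G + X = i \sqrt{112091} + \frac{386068089}{2089} = \frac{386068089}{2089} + i \sqrt{112091}$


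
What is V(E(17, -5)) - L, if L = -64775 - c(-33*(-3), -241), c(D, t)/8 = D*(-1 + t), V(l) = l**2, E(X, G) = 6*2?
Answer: -126745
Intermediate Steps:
E(X, G) = 12
c(D, t) = 8*D*(-1 + t) (c(D, t) = 8*(D*(-1 + t)) = 8*D*(-1 + t))
L = 126889 (L = -64775 - 8*(-33*(-3))*(-1 - 241) = -64775 - 8*99*(-242) = -64775 - 1*(-191664) = -64775 + 191664 = 126889)
V(E(17, -5)) - L = 12**2 - 1*126889 = 144 - 126889 = -126745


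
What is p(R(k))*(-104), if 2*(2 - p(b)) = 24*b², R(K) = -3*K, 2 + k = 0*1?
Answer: 44720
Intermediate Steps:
k = -2 (k = -2 + 0*1 = -2 + 0 = -2)
p(b) = 2 - 12*b²
p(R(k))*(-104) = (2 - 12*(-3*(-2))²)*(-104) = (2 - 12*6²)*(-104) = (2 - 12*36)*(-104) = (2 - 432)*(-104) = -430*(-104) = 44720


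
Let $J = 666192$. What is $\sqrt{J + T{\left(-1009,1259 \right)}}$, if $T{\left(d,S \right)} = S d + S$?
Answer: $16 i \sqrt{2355} \approx 776.45 i$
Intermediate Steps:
$T{\left(d,S \right)} = S + S d$
$\sqrt{J + T{\left(-1009,1259 \right)}} = \sqrt{666192 + 1259 \left(1 - 1009\right)} = \sqrt{666192 + 1259 \left(-1008\right)} = \sqrt{666192 - 1269072} = \sqrt{-602880} = 16 i \sqrt{2355}$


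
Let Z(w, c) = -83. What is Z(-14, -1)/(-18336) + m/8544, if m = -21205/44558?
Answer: 108366597/24238126144 ≈ 0.0044709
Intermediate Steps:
m = -21205/44558 (m = -21205*1/44558 = -21205/44558 ≈ -0.47590)
Z(-14, -1)/(-18336) + m/8544 = -83/(-18336) - 21205/44558/8544 = -83*(-1/18336) - 21205/44558*1/8544 = 83/18336 - 21205/380703552 = 108366597/24238126144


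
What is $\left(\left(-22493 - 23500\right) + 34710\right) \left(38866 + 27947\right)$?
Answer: $-753851079$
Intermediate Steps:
$\left(\left(-22493 - 23500\right) + 34710\right) \left(38866 + 27947\right) = \left(-45993 + 34710\right) 66813 = \left(-11283\right) 66813 = -753851079$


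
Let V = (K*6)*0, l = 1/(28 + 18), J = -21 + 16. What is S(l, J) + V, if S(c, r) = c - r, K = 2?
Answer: 231/46 ≈ 5.0217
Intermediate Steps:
J = -5
l = 1/46 ≈ 0.021739
V = 0 (V = (2*6)*0 = 12*0 = 0)
S(l, J) + V = (1/46 - 1*(-5)) + 0 = (1/46 + 5) + 0 = 231/46 + 0 = 231/46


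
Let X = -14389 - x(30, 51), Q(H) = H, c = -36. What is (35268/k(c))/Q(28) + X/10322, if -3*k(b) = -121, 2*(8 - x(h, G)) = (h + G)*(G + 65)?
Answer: 264812169/8742734 ≈ 30.289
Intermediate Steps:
x(h, G) = 8 - (65 + G)*(G + h)/2 (x(h, G) = 8 - (h + G)*(G + 65)/2 = 8 - (G + h)*(65 + G)/2 = 8 - (65 + G)*(G + h)/2)
k(b) = 121/3 (k(b) = -⅓*(-121) = 121/3)
X = -9699 (X = -14389 - (8 - 65/2*51 - 65/2*30 - ½*51² - ½*51*30) = -14389 - (8 - 3315/2 - 975 - ½*2601 - 765) = -14389 - (8 - 3315/2 - 975 - 2601/2 - 765) = -14389 - 1*(-4690) = -14389 + 4690 = -9699)
(35268/k(c))/Q(28) + X/10322 = (35268/(121/3))/28 - 9699/10322 = (35268*(3/121))*(1/28) - 9699*1/10322 = (105804/121)*(1/28) - 9699/10322 = 26451/847 - 9699/10322 = 264812169/8742734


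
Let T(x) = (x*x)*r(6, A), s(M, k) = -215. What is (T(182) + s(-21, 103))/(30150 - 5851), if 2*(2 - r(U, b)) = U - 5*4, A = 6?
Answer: 297901/24299 ≈ 12.260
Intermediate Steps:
r(U, b) = 12 - U/2 (r(U, b) = 2 - (U - 5*4)/2 = 2 - (U - 20)/2 = 2 - (-20 + U)/2 = 2 + (10 - U/2) = 12 - U/2)
T(x) = 9*x² (T(x) = (x*x)*(12 - ½*6) = x²*(12 - 3) = x²*9 = 9*x²)
(T(182) + s(-21, 103))/(30150 - 5851) = (9*182² - 215)/(30150 - 5851) = (9*33124 - 215)/24299 = (298116 - 215)*(1/24299) = 297901*(1/24299) = 297901/24299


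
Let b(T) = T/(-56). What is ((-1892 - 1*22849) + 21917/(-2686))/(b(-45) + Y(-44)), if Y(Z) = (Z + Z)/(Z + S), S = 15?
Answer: -53978709316/8370919 ≈ -6448.4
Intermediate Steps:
b(T) = -T/56 (b(T) = T*(-1/56) = -T/56)
Y(Z) = 2*Z/(15 + Z) (Y(Z) = (Z + Z)/(Z + 15) = (2*Z)/(15 + Z) = 2*Z/(15 + Z))
((-1892 - 1*22849) + 21917/(-2686))/(b(-45) + Y(-44)) = ((-1892 - 1*22849) + 21917/(-2686))/(-1/56*(-45) + 2*(-44)/(15 - 44)) = ((-1892 - 22849) + 21917*(-1/2686))/(45/56 + 2*(-44)/(-29)) = (-24741 - 21917/2686)/(45/56 + 2*(-44)*(-1/29)) = -66476243/(2686*(45/56 + 88/29)) = -66476243/(2686*6233/1624) = -66476243/2686*1624/6233 = -53978709316/8370919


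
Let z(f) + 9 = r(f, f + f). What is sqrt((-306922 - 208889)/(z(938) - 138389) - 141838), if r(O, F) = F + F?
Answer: I*sqrt(285709888515878)/44882 ≈ 376.61*I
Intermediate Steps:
r(O, F) = 2*F
z(f) = -9 + 4*f (z(f) = -9 + 2*(f + f) = -9 + 2*(2*f) = -9 + 4*f)
sqrt((-306922 - 208889)/(z(938) - 138389) - 141838) = sqrt((-306922 - 208889)/((-9 + 4*938) - 138389) - 141838) = sqrt(-515811/((-9 + 3752) - 138389) - 141838) = sqrt(-515811/(3743 - 138389) - 141838) = sqrt(-515811/(-134646) - 141838) = sqrt(-515811*(-1/134646) - 141838) = sqrt(171937/44882 - 141838) = sqrt(-6365801179/44882) = I*sqrt(285709888515878)/44882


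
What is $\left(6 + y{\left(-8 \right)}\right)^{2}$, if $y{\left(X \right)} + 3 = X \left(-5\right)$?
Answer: $1849$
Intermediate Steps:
$y{\left(X \right)} = -3 - 5 X$ ($y{\left(X \right)} = -3 + X \left(-5\right) = -3 - 5 X$)
$\left(6 + y{\left(-8 \right)}\right)^{2} = \left(6 - -37\right)^{2} = \left(6 + \left(-3 + 40\right)\right)^{2} = \left(6 + 37\right)^{2} = 43^{2} = 1849$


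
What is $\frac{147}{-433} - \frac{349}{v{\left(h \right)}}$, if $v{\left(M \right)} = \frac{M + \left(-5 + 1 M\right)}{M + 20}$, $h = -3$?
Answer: $\frac{2567372}{4763} \approx 539.02$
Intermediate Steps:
$v{\left(M \right)} = \frac{-5 + 2 M}{20 + M}$ ($v{\left(M \right)} = \frac{M + \left(-5 + M\right)}{20 + M} = \frac{-5 + 2 M}{20 + M}$)
$\frac{147}{-433} - \frac{349}{v{\left(h \right)}} = \frac{147}{-433} - \frac{349}{\frac{1}{20 - 3} \left(-5 + 2 \left(-3\right)\right)} = 147 \left(- \frac{1}{433}\right) - \frac{349}{\frac{1}{17} \left(-5 - 6\right)} = - \frac{147}{433} - \frac{349}{\frac{1}{17} \left(-11\right)} = - \frac{147}{433} - \frac{349}{- \frac{11}{17}} = - \frac{147}{433} - - \frac{5933}{11} = - \frac{147}{433} + \frac{5933}{11} = \frac{2567372}{4763}$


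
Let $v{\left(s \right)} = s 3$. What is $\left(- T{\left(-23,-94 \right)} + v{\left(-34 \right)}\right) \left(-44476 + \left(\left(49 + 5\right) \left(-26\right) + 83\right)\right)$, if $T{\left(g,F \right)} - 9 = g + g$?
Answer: $2976805$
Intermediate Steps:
$T{\left(g,F \right)} = 9 + 2 g$ ($T{\left(g,F \right)} = 9 + \left(g + g\right) = 9 + 2 g$)
$v{\left(s \right)} = 3 s$
$\left(- T{\left(-23,-94 \right)} + v{\left(-34 \right)}\right) \left(-44476 + \left(\left(49 + 5\right) \left(-26\right) + 83\right)\right) = \left(- (9 + 2 \left(-23\right)) + 3 \left(-34\right)\right) \left(-44476 + \left(\left(49 + 5\right) \left(-26\right) + 83\right)\right) = \left(- (9 - 46) - 102\right) \left(-44476 + \left(54 \left(-26\right) + 83\right)\right) = \left(\left(-1\right) \left(-37\right) - 102\right) \left(-44476 + \left(-1404 + 83\right)\right) = \left(37 - 102\right) \left(-44476 - 1321\right) = \left(-65\right) \left(-45797\right) = 2976805$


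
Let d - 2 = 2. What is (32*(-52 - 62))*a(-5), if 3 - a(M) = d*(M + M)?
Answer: -156864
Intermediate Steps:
d = 4 (d = 2 + 2 = 4)
a(M) = 3 - 8*M (a(M) = 3 - 4*(M + M) = 3 - 4*2*M = 3 - 8*M)
(32*(-52 - 62))*a(-5) = (32*(-52 - 62))*(3 - 8*(-5)) = (32*(-114))*(3 + 40) = -3648*43 = -156864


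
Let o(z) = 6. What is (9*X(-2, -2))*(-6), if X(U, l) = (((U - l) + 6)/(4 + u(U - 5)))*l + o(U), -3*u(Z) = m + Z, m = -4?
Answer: -5508/23 ≈ -239.48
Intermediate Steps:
u(Z) = 4/3 - Z/3 (u(Z) = -(-4 + Z)/3 = 4/3 - Z/3)
X(U, l) = 6 + l*(6 + U - l)/(7 - U/3) (X(U, l) = (((U - l) + 6)/(4 + (4/3 - (U - 5)/3)))*l + 6 = ((6 + U - l)/(4 + (4/3 - (-5 + U)/3)))*l + 6 = ((6 + U - l)/(4 + (4/3 + (5/3 - U/3))))*l + 6 = ((6 + U - l)/(4 + (3 - U/3)))*l + 6 = ((6 + U - l)/(7 - U/3))*l + 6 = l*(6 + U - l)/(7 - U/3) + 6 = 6 + l*(6 + U - l)/(7 - U/3))
(9*X(-2, -2))*(-6) = (9*(3*(-42 + (-2)² - 6*(-2) + 2*(-2) - 1*(-2)*(-2))/(-21 - 2)))*(-6) = (9*(3*(-42 + 4 + 12 - 4 - 4)/(-23)))*(-6) = (9*(3*(-1/23)*(-34)))*(-6) = (9*(102/23))*(-6) = (918/23)*(-6) = -5508/23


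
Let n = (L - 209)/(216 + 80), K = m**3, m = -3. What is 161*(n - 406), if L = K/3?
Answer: -9691717/148 ≈ -65485.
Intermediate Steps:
K = -27 (K = (-3)**3 = -27)
L = -9 (L = -27/3 = -27*1/3 = -9)
n = -109/148 (n = (-9 - 209)/(216 + 80) = -218/296 = -218*1/296 = -109/148 ≈ -0.73649)
161*(n - 406) = 161*(-109/148 - 406) = 161*(-60197/148) = -9691717/148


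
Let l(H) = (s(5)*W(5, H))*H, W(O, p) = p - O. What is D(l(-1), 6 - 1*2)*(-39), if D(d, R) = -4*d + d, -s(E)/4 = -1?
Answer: 2808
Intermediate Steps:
s(E) = 4 (s(E) = -4*(-1) = 4)
l(H) = H*(-20 + 4*H) (l(H) = (4*(H - 1*5))*H = (4*(H - 5))*H = (4*(-5 + H))*H = (-20 + 4*H)*H = H*(-20 + 4*H))
D(d, R) = -3*d
D(l(-1), 6 - 1*2)*(-39) = -12*(-1)*(-5 - 1)*(-39) = -12*(-1)*(-6)*(-39) = -3*24*(-39) = -72*(-39) = 2808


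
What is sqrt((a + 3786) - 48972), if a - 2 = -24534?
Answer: I*sqrt(69718) ≈ 264.04*I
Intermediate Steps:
a = -24532 (a = 2 - 24534 = -24532)
sqrt((a + 3786) - 48972) = sqrt((-24532 + 3786) - 48972) = sqrt(-20746 - 48972) = sqrt(-69718) = I*sqrt(69718)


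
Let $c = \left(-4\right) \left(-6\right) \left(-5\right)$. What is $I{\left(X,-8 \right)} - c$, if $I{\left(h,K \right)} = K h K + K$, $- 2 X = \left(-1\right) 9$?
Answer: $400$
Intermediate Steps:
$c = -120$ ($c = 24 \left(-5\right) = -120$)
$X = \frac{9}{2}$ ($X = - \frac{\left(-1\right) 9}{2} = \left(- \frac{1}{2}\right) \left(-9\right) = \frac{9}{2} \approx 4.5$)
$I{\left(h,K \right)} = K + h K^{2}$ ($I{\left(h,K \right)} = h K^{2} + K = K + h K^{2}$)
$I{\left(X,-8 \right)} - c = - 8 \left(1 - 36\right) - -120 = - 8 \left(1 - 36\right) + 120 = \left(-8\right) \left(-35\right) + 120 = 280 + 120 = 400$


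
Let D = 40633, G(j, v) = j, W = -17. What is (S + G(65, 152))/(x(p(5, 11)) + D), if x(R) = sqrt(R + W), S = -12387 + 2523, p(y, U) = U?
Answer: -398162767/1651040695 + 9799*I*sqrt(6)/1651040695 ≈ -0.24116 + 1.4538e-5*I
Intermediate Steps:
S = -9864
x(R) = sqrt(-17 + R) (x(R) = sqrt(R - 17) = sqrt(-17 + R))
(S + G(65, 152))/(x(p(5, 11)) + D) = (-9864 + 65)/(sqrt(-17 + 11) + 40633) = -9799/(sqrt(-6) + 40633) = -9799/(I*sqrt(6) + 40633) = -9799/(40633 + I*sqrt(6))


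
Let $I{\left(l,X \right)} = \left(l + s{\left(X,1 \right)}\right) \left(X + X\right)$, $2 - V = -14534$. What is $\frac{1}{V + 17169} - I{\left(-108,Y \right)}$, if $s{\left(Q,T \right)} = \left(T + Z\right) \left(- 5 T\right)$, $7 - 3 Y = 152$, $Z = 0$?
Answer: $- \frac{1038972847}{95115} \approx -10923.0$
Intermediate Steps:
$Y = - \frac{145}{3}$ ($Y = \frac{7}{3} - \frac{152}{3} = - \frac{145}{3} \approx -48.333$)
$s{\left(Q,T \right)} = - 5 T^{2}$ ($s{\left(Q,T \right)} = \left(T + 0\right) \left(- 5 T\right) = T \left(- 5 T\right) = - 5 T^{2}$)
$V = 14536$ ($V = 2 - -14534 = 2 + 14534 = 14536$)
$I{\left(l,X \right)} = 2 X \left(-5 + l\right)$ ($I{\left(l,X \right)} = \left(l - 5 \cdot 1^{2}\right) \left(X + X\right) = \left(l - 5\right) 2 X = \left(-5 + l\right) 2 X = 2 X \left(-5 + l\right)$)
$\frac{1}{V + 17169} - I{\left(-108,Y \right)} = \frac{1}{14536 + 17169} - 2 \left(- \frac{145}{3}\right) \left(-5 - 108\right) = \frac{1}{31705} - 2 \left(- \frac{145}{3}\right) \left(-113\right) = \frac{1}{31705} - \frac{32770}{3} = - \frac{1038972847}{95115}$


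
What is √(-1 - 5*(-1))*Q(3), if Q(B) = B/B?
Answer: 2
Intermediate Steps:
Q(B) = 1
√(-1 - 5*(-1))*Q(3) = √(-1 - 5*(-1))*1 = √(-1 + 5)*1 = √4*1 = 2*1 = 2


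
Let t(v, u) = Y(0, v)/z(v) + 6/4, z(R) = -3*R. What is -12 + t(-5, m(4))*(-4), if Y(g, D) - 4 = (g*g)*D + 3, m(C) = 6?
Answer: -298/15 ≈ -19.867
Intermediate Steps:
Y(g, D) = 7 + D*g² (Y(g, D) = 4 + ((g*g)*D + 3) = 4 + (g²*D + 3) = 4 + (D*g² + 3) = 4 + (3 + D*g²) = 7 + D*g²)
t(v, u) = 3/2 - 7/(3*v) (t(v, u) = (7 + v*0²)/((-3*v)) + 6/4 = (7 + v*0)*(-1/(3*v)) + 6*(¼) = (7 + 0)*(-1/(3*v)) + 3/2 = 7*(-1/(3*v)) + 3/2 = -7/(3*v) + 3/2 = 3/2 - 7/(3*v))
-12 + t(-5, m(4))*(-4) = -12 + ((⅙)*(-14 + 9*(-5))/(-5))*(-4) = -12 + ((⅙)*(-⅕)*(-14 - 45))*(-4) = -12 + ((⅙)*(-⅕)*(-59))*(-4) = -12 + (59/30)*(-4) = -12 - 118/15 = -298/15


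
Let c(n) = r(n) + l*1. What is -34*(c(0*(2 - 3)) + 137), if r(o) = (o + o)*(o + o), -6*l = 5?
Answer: -13889/3 ≈ -4629.7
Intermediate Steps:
l = -⅚ (l = -⅙*5 = -⅚ ≈ -0.83333)
r(o) = 4*o² (r(o) = (2*o)*(2*o) = 4*o²)
c(n) = -⅚ + 4*n² (c(n) = 4*n² - ⅚*1 = 4*n² - ⅚ = -⅚ + 4*n²)
-34*(c(0*(2 - 3)) + 137) = -34*((-⅚ + 4*(0*(2 - 3))²) + 137) = -34*((-⅚ + 4*(0*(-1))²) + 137) = -34*((-⅚ + 4*0²) + 137) = -34*((-⅚ + 4*0) + 137) = -34*((-⅚ + 0) + 137) = -34*(-⅚ + 137) = -34*817/6 = -13889/3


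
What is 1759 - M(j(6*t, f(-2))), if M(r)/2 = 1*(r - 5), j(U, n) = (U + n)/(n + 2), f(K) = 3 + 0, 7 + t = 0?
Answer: 8923/5 ≈ 1784.6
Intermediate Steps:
t = -7 (t = -7 + 0 = -7)
f(K) = 3
j(U, n) = (U + n)/(2 + n)
M(r) = -10 + 2*r (M(r) = 2*(1*(r - 5)) = 2*(1*(-5 + r)) = 2*(-5 + r) = -10 + 2*r)
1759 - M(j(6*t, f(-2))) = 1759 - (-10 + 2*((6*(-7) + 3)/(2 + 3))) = 1759 - (-10 + 2*((-42 + 3)/5)) = 1759 - (-10 + 2*((⅕)*(-39))) = 1759 - (-10 + 2*(-39/5)) = 1759 - (-10 - 78/5) = 1759 - 1*(-128/5) = 1759 + 128/5 = 8923/5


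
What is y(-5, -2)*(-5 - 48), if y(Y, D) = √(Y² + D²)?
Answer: -53*√29 ≈ -285.41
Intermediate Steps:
y(Y, D) = √(D² + Y²)
y(-5, -2)*(-5 - 48) = √((-2)² + (-5)²)*(-5 - 48) = √(4 + 25)*(-53) = √29*(-53) = -53*√29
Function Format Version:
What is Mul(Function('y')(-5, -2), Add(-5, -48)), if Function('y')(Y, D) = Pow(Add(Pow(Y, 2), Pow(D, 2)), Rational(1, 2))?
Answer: Mul(-53, Pow(29, Rational(1, 2))) ≈ -285.41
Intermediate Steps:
Function('y')(Y, D) = Pow(Add(Pow(D, 2), Pow(Y, 2)), Rational(1, 2))
Mul(Function('y')(-5, -2), Add(-5, -48)) = Mul(Pow(Add(Pow(-2, 2), Pow(-5, 2)), Rational(1, 2)), Add(-5, -48)) = Mul(Pow(Add(4, 25), Rational(1, 2)), -53) = Mul(Pow(29, Rational(1, 2)), -53) = Mul(-53, Pow(29, Rational(1, 2)))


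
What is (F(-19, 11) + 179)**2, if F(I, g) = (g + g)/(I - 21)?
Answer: 12737761/400 ≈ 31844.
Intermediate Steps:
F(I, g) = 2*g/(-21 + I) (F(I, g) = (2*g)/(-21 + I) = 2*g/(-21 + I))
(F(-19, 11) + 179)**2 = (2*11/(-21 - 19) + 179)**2 = (2*11/(-40) + 179)**2 = (2*11*(-1/40) + 179)**2 = (-11/20 + 179)**2 = (3569/20)**2 = 12737761/400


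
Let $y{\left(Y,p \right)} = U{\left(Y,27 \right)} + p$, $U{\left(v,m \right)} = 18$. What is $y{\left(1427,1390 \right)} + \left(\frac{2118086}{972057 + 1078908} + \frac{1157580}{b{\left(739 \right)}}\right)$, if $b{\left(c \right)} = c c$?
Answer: $\frac{1580596567234226}{1120075056765} \approx 1411.2$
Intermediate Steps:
$b{\left(c \right)} = c^{2}$
$y{\left(Y,p \right)} = 18 + p$
$y{\left(1427,1390 \right)} + \left(\frac{2118086}{972057 + 1078908} + \frac{1157580}{b{\left(739 \right)}}\right) = \left(18 + 1390\right) + \left(\frac{2118086}{972057 + 1078908} + \frac{1157580}{739^{2}}\right) = 1408 + \left(\frac{2118086}{2050965} + \frac{1157580}{546121}\right) = 1408 + \frac{3530887309106}{1120075056765} = \frac{1580596567234226}{1120075056765}$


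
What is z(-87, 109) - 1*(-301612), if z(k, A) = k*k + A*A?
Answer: 321062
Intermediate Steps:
z(k, A) = A² + k² (z(k, A) = k² + A² = A² + k²)
z(-87, 109) - 1*(-301612) = (109² + (-87)²) - 1*(-301612) = (11881 + 7569) + 301612 = 19450 + 301612 = 321062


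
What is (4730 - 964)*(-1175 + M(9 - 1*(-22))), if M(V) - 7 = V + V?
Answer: -4165196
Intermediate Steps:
M(V) = 7 + 2*V (M(V) = 7 + (V + V) = 7 + 2*V)
(4730 - 964)*(-1175 + M(9 - 1*(-22))) = (4730 - 964)*(-1175 + (7 + 2*(9 - 1*(-22)))) = 3766*(-1175 + (7 + 2*(9 + 22))) = 3766*(-1175 + (7 + 2*31)) = 3766*(-1175 + (7 + 62)) = 3766*(-1175 + 69) = 3766*(-1106) = -4165196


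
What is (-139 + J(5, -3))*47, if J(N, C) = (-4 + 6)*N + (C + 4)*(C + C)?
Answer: -6345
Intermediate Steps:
J(N, C) = 2*N + 2*C*(4 + C) (J(N, C) = 2*N + (4 + C)*(2*C) = 2*N + 2*C*(4 + C))
(-139 + J(5, -3))*47 = (-139 + (2*5 + 2*(-3)² + 8*(-3)))*47 = (-139 + (10 + 2*9 - 24))*47 = (-139 + (10 + 18 - 24))*47 = (-139 + 4)*47 = -135*47 = -6345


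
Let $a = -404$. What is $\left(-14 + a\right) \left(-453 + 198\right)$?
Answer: $106590$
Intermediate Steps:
$\left(-14 + a\right) \left(-453 + 198\right) = \left(-14 - 404\right) \left(-453 + 198\right) = \left(-418\right) \left(-255\right) = 106590$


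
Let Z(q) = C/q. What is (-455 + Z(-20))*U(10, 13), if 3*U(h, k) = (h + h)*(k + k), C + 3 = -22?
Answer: -78650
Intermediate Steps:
C = -25 (C = -3 - 22 = -25)
U(h, k) = 4*h*k/3 (U(h, k) = ((h + h)*(k + k))/3 = ((2*h)*(2*k))/3 = (4*h*k)/3 = 4*h*k/3)
Z(q) = -25/q
(-455 + Z(-20))*U(10, 13) = (-455 - 25/(-20))*((4/3)*10*13) = (-455 - 25*(-1/20))*(520/3) = (-455 + 5/4)*(520/3) = -1815/4*520/3 = -78650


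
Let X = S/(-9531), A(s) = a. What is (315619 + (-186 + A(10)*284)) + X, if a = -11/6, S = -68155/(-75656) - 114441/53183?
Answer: 12076590698681311483/38349055960488 ≈ 3.1491e+5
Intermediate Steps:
S = -5033460931/4023613048 (S = -68155*(-1/75656) - 114441*1/53183 = 68155/75656 - 114441/53183 = -5033460931/4023613048 ≈ -1.2510)
a = -11/6 (a = -11*1/6 = -11/6 ≈ -1.8333)
A(s) = -11/6
X = 5033460931/38349055960488 (X = -5033460931/4023613048/(-9531) = -5033460931/4023613048*(-1/9531) = 5033460931/38349055960488 ≈ 0.00013125)
(315619 + (-186 + A(10)*284)) + X = (315619 + (-186 - 11/6*284)) + 5033460931/38349055960488 = (315619 + (-186 - 1562/3)) + 5033460931/38349055960488 = (315619 - 2120/3) + 5033460931/38349055960488 = 944737/3 + 5033460931/38349055960488 = 12076590698681311483/38349055960488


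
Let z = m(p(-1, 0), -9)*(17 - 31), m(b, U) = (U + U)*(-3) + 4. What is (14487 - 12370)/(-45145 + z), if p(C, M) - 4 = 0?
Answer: -2117/45957 ≈ -0.046065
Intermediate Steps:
p(C, M) = 4 (p(C, M) = 4 + 0 = 4)
m(b, U) = 4 - 6*U (m(b, U) = (2*U)*(-3) + 4 = -6*U + 4 = 4 - 6*U)
z = -812 (z = (4 - 6*(-9))*(17 - 31) = (4 + 54)*(-14) = 58*(-14) = -812)
(14487 - 12370)/(-45145 + z) = (14487 - 12370)/(-45145 - 812) = 2117/(-45957) = 2117*(-1/45957) = -2117/45957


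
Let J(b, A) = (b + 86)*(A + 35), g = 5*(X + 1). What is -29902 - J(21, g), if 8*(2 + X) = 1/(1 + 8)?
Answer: -2384599/72 ≈ -33119.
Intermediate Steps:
X = -143/72 (X = -2 + 1/(8*(1 + 8)) = -2 + (⅛)/9 = -2 + (⅛)*(⅑) = -2 + 1/72 = -143/72 ≈ -1.9861)
g = -355/72 (g = 5*(-143/72 + 1) = 5*(-71/72) = -355/72 ≈ -4.9306)
J(b, A) = (35 + A)*(86 + b) (J(b, A) = (86 + b)*(35 + A) = (35 + A)*(86 + b))
-29902 - J(21, g) = -29902 - (3010 + 35*21 + 86*(-355/72) - 355/72*21) = -29902 - (3010 + 735 - 15265/36 - 2485/24) = -29902 - 1*231655/72 = -29902 - 231655/72 = -2384599/72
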